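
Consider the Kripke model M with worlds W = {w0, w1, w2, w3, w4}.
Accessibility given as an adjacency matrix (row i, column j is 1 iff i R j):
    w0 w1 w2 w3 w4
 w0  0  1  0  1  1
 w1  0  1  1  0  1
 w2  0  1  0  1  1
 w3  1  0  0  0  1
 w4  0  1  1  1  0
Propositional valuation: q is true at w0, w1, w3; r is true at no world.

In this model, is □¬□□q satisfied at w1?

Yes

At w1: □¬□□q requires ¬□□q at every successor {w1, w2, w4}.
    At w1: □□q is false, so ¬□□q is true.
      At w1: □□q requires □q at every successor {w1, w2, w4}.
        □q fails at w1, so □□q is false at w1.
    At w2: □□q is false, so ¬□□q is true.
      At w2: □□q requires □q at every successor {w1, w3, w4}.
        □q fails at w1, so □□q is false at w2.
    At w4: □□q is false, so ¬□□q is true.
      At w4: □□q requires □q at every successor {w1, w2, w3}.
        □q fails at w1, so □□q is false at w4.
So □¬□□q is true at w1.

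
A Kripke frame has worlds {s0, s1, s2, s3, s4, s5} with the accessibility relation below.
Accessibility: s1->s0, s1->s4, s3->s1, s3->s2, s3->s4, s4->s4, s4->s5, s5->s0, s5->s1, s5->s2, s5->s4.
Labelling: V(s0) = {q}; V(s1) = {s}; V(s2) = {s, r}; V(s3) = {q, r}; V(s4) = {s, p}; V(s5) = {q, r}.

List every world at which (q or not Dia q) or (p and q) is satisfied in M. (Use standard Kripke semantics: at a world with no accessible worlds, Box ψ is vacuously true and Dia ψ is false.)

s0, s2, s3, s5

Let φ = (q or not Dia q) or (p and q). Evaluate φ at each world:
  s0 (successors ∅): φ is true.
  s1 (successors {s0, s4}): φ is false.
  s2 (successors ∅): φ is true.
  s3 (successors {s1, s2, s4}): φ is true.
  s4 (successors {s4, s5}): φ is false.
  s5 (successors {s0, s1, s2, s4}): φ is true.
For instance, at s5:
  At s5: q or not Dia q is true, p and q is false, so (q or not Dia q) or (p and q) is true.
    At s5: q is true, not Dia q is false, so q or not Dia q is true.
      At s5: Dia q is true, so not Dia q is false.
Satisfying worlds: {s0, s2, s3, s5}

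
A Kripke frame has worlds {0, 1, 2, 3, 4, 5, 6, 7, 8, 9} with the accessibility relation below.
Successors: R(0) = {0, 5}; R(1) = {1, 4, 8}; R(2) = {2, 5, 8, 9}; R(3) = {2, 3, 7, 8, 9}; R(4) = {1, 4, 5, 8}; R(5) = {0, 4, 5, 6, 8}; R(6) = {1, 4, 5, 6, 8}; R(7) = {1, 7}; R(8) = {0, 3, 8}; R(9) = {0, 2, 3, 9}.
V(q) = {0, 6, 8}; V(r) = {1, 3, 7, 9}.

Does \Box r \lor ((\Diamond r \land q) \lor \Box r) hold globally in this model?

No

Let φ = \Box r \lor ((\Diamond r \land q) \lor \Box r). Evaluate φ at each world:
  0 (successors {0, 5}): φ is false.
  1 (successors {1, 4, 8}): φ is false.
  2 (successors {2, 5, 8, 9}): φ is false.
  3 (successors {2, 3, 7, 8, 9}): φ is false.
  4 (successors {1, 4, 5, 8}): φ is false.
  5 (successors {0, 4, 5, 6, 8}): φ is false.
  6 (successors {1, 4, 5, 6, 8}): φ is true.
  7 (successors {1, 7}): φ is true.
  8 (successors {0, 3, 8}): φ is true.
  9 (successors {0, 2, 3, 9}): φ is false.
Detail at 0 (counterexample):
  At 0: \Box r is false, (\Diamond r \land q) \lor \Box r is false, so \Box r \lor ((\Diamond r \land q) \lor \Box r) is false.
    At 0: \Box r requires r at every successor {0, 5}.
      r fails at 0, so \Box r is false at 0.
    At 0: \Diamond r \land q is false, \Box r is false, so (\Diamond r \land q) \lor \Box r is false.
      At 0: \Diamond r is false, q is true, so \Diamond r \land q is false.
      At 0: \Box r requires r at every successor {0, 5}.
        r fails at 0, so \Box r is false at 0.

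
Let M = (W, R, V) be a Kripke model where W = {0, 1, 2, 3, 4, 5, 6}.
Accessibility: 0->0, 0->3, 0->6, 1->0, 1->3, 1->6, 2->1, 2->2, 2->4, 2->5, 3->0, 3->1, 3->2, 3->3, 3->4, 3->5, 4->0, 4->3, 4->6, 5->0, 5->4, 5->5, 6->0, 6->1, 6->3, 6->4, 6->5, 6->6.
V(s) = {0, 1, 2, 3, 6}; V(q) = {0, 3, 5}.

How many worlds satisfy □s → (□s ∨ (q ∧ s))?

Let φ = □s → (□s ∨ (q ∧ s)). Evaluate φ at each world:
  0 (successors {0, 3, 6}): φ is true.
  1 (successors {0, 3, 6}): φ is true.
  2 (successors {1, 2, 4, 5}): φ is true.
  3 (successors {0, 1, 2, 3, 4, 5}): φ is true.
  4 (successors {0, 3, 6}): φ is true.
  5 (successors {0, 4, 5}): φ is true.
  6 (successors {0, 1, 3, 4, 5, 6}): φ is true.
For instance, at 4:
  At 4: □s is true, □s ∨ (q ∧ s) is true, so □s → (□s ∨ (q ∧ s)) is true.
    At 4: □s requires s at every successor {0, 3, 6}.
      At 0: s is true.
      At 3: s is true.
      At 6: s is true.
    So □s is true at 4.
    At 4: □s is true, q ∧ s is false, so □s ∨ (q ∧ s) is true.
      At 4: □s requires s at every successor {0, 3, 6}.
        At 0: s is true.
        At 3: s is true.
        At 6: s is true.
      So □s is true at 4.
Satisfying worlds: {0, 1, 2, 3, 4, 5, 6}

7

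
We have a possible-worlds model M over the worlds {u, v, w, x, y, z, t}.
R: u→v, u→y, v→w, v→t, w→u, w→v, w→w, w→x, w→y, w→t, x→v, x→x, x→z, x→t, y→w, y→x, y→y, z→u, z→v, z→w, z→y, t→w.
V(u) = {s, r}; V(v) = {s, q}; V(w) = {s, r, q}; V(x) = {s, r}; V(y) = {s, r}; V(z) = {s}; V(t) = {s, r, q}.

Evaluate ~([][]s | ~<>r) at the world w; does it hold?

At w: [][]s | ~<>r is true, so ~([][]s | ~<>r) is false.
  At w: [][]s is true, ~<>r is false, so [][]s | ~<>r is true.
    At w: [][]s requires []s at every successor {u, v, w, x, y, t}.
      At u: []s is true.
      At v: []s is true.
      At w: []s is true.
      At x: []s is true.
      At y: []s is true.
      At t: []s is true.
    So [][]s is true at w.
    At w: <>r is true, so ~<>r is false.
      At w: <>r requires r at some successor in {u, v, w, x, y, t}.
        r holds at u, so <>r is true at w.

No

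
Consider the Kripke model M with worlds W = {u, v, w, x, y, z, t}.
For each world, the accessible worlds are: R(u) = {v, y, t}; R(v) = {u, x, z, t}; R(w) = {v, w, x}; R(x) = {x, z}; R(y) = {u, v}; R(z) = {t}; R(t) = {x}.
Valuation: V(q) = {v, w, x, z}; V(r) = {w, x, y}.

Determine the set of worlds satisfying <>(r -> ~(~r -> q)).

Let φ = <>(r -> ~(~r -> q)). Evaluate φ at each world:
  u (successors {v, y, t}): φ is true.
  v (successors {u, x, z, t}): φ is true.
  w (successors {v, w, x}): φ is true.
  x (successors {x, z}): φ is true.
  y (successors {u, v}): φ is true.
  z (successors {t}): φ is true.
  t (successors {x}): φ is false.
For instance, at y:
  At y: <>(r -> ~(~r -> q)) requires r -> ~(~r -> q) at some successor in {u, v}.
    r -> ~(~r -> q) holds at u, so <>(r -> ~(~r -> q)) is true at y.
Satisfying worlds: {u, v, w, x, y, z}

u, v, w, x, y, z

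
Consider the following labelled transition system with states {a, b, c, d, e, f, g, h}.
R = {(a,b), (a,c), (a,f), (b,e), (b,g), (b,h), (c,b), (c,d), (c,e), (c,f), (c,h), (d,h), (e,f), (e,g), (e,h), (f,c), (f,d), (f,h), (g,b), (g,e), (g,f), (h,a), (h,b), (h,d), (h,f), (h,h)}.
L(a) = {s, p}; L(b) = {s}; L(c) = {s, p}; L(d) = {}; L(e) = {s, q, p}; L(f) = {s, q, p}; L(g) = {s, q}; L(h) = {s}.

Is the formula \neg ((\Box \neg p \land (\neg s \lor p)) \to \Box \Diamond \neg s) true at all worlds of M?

No

Recall that \Box ψ holds at a world iff ψ holds at every accessible world, and \Diamond ψ holds iff ψ holds at some accessible world.
Let φ = \neg ((\Box \neg p \land (\neg s \lor p)) \to \Box \Diamond \neg s). Evaluate φ at each world:
  a (successors {b, c, f}): φ is false.
  b (successors {e, g, h}): φ is false.
  c (successors {b, d, e, f, h}): φ is false.
  d (successors {h}): φ is false.
  e (successors {f, g, h}): φ is false.
  f (successors {c, d, h}): φ is false.
  g (successors {b, e, f}): φ is false.
  h (successors {a, b, d, f, h}): φ is false.
Detail at a (counterexample):
  At a: (\Box \neg p \land (\neg s \lor p)) \to \Box \Diamond \neg s is true, so \neg ((\Box \neg p \land (\neg s \lor p)) \to \Box \Diamond \neg s) is false.
    At a: \Box \neg p \land (\neg s \lor p) is false, \Box \Diamond \neg s is false, so (\Box \neg p \land (\neg s \lor p)) \to \Box \Diamond \neg s is true.
      At a: \Box \neg p is false, \neg s \lor p is true, so \Box \neg p \land (\neg s \lor p) is false.
      At a: \Box \Diamond \neg s requires \Diamond \neg s at every successor {b, c, f}.
        \Diamond \neg s fails at b, so \Box \Diamond \neg s is false at a.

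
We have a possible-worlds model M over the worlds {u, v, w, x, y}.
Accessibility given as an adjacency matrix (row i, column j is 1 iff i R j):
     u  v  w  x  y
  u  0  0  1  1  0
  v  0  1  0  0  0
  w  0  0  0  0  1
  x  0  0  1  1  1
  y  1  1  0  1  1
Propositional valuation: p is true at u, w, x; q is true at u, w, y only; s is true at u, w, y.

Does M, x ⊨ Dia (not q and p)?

At x: Dia (not q and p) requires not q and p at some successor in {w, x, y}.
  not q and p holds at x, so Dia (not q and p) is true at x.

Yes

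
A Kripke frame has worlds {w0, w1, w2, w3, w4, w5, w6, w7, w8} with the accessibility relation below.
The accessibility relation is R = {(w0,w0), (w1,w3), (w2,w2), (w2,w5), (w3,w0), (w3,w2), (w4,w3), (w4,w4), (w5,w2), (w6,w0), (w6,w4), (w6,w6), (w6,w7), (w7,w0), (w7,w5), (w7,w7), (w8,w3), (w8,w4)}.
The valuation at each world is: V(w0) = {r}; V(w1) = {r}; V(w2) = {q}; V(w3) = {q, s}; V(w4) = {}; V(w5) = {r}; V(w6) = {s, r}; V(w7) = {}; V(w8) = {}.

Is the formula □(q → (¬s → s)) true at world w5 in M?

No

At w5: □(q → (¬s → s)) requires q → (¬s → s) at every successor {w2}.
  q → (¬s → s) fails at w2, so □(q → (¬s → s)) is false at w5.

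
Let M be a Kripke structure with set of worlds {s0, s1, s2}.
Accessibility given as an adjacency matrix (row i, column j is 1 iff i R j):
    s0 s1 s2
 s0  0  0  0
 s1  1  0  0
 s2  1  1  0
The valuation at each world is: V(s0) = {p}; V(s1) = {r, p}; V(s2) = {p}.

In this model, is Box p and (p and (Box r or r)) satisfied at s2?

No

Recall that Box ψ holds at a world iff ψ holds at every accessible world, and Dia ψ holds iff ψ holds at some accessible world.
At s2: Box p is true, p and (Box r or r) is false, so Box p and (p and (Box r or r)) is false.
  At s2: Box p requires p at every successor {s0, s1}.
    At s0: p is true.
    At s1: p is true.
  So Box p is true at s2.
  At s2: p is true, Box r or r is false, so p and (Box r or r) is false.
    At s2: Box r is false, r is false, so Box r or r is false.
      At s2: Box r requires r at every successor {s0, s1}.
        r fails at s0, so Box r is false at s2.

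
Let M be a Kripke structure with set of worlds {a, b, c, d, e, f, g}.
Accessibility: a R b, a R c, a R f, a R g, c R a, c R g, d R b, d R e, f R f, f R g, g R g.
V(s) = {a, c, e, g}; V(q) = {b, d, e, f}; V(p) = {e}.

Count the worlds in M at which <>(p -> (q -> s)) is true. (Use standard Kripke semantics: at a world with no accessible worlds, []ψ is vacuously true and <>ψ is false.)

5

Recall that <>ψ holds at a world iff ψ holds at some accessible world.
Let φ = <>(p -> (q -> s)). Evaluate φ at each world:
  a (successors {b, c, f, g}): φ is true.
  b (successors ∅): φ is false.
  c (successors {a, g}): φ is true.
  d (successors {b, e}): φ is true.
  e (successors ∅): φ is false.
  f (successors {f, g}): φ is true.
  g (successors {g}): φ is true.
For instance, at d:
  At d: <>(p -> (q -> s)) requires p -> (q -> s) at some successor in {b, e}.
    p -> (q -> s) holds at b, so <>(p -> (q -> s)) is true at d.
Satisfying worlds: {a, c, d, f, g}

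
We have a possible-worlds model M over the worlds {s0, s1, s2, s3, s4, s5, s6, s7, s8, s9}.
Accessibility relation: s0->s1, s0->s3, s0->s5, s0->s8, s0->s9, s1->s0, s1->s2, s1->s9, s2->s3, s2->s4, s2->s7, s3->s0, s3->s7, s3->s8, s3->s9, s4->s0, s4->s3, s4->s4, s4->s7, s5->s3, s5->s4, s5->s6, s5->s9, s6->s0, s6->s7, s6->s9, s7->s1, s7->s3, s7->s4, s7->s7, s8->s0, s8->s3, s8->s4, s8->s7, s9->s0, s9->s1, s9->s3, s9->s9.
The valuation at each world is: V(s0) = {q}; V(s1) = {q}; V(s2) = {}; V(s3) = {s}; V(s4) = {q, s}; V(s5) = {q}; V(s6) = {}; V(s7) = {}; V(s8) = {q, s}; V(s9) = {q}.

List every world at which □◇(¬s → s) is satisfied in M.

s1, s2, s3, s4, s6, s8

Recall that □ψ holds at a world iff ψ holds at every accessible world, and ◇ψ holds iff ψ holds at some accessible world.
Let φ = □◇(¬s → s). Evaluate φ at each world:
  s0 (successors {s1, s3, s5, s8, s9}): φ is false.
  s1 (successors {s0, s2, s9}): φ is true.
  s2 (successors {s3, s4, s7}): φ is true.
  s3 (successors {s0, s7, s8, s9}): φ is true.
  s4 (successors {s0, s3, s4, s7}): φ is true.
  s5 (successors {s3, s4, s6, s9}): φ is false.
  s6 (successors {s0, s7, s9}): φ is true.
  s7 (successors {s1, s3, s4, s7}): φ is false.
  s8 (successors {s0, s3, s4, s7}): φ is true.
  s9 (successors {s0, s1, s3, s9}): φ is false.
For instance, at s1:
  At s1: □◇(¬s → s) requires ◇(¬s → s) at every successor {s0, s2, s9}.
      At s0: ◇(¬s → s) requires ¬s → s at some successor in {s1, s3, s5, s8, s9}.
        ¬s → s holds at s3, so ◇(¬s → s) is true at s0.
      At s2: ◇(¬s → s) requires ¬s → s at some successor in {s3, s4, s7}.
        ¬s → s holds at s3, so ◇(¬s → s) is true at s2.
      At s9: ◇(¬s → s) requires ¬s → s at some successor in {s0, s1, s3, s9}.
        ¬s → s holds at s3, so ◇(¬s → s) is true at s9.
  So □◇(¬s → s) is true at s1.
Satisfying worlds: {s1, s2, s3, s4, s6, s8}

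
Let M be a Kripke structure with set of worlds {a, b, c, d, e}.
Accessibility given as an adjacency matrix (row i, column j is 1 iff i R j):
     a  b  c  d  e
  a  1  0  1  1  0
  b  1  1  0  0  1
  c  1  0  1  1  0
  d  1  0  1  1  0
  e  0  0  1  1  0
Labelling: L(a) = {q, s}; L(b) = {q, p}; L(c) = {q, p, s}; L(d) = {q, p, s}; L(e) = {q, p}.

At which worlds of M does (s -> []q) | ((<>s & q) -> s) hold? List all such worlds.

Let φ = (s -> []q) | ((<>s & q) -> s). Evaluate φ at each world:
  a (successors {a, c, d}): φ is true.
  b (successors {a, b, e}): φ is true.
  c (successors {a, c, d}): φ is true.
  d (successors {a, c, d}): φ is true.
  e (successors {c, d}): φ is true.
For instance, at e:
  At e: s -> []q is true, (<>s & q) -> s is false, so (s -> []q) | ((<>s & q) -> s) is true.
    At e: s is false, []q is true, so s -> []q is true.
      At e: []q requires q at every successor {c, d}.
        At c: q is true.
        At d: q is true.
      So []q is true at e.
    At e: <>s & q is true, s is false, so (<>s & q) -> s is false.
      At e: <>s is true, q is true, so <>s & q is true.
Satisfying worlds: {a, b, c, d, e}

a, b, c, d, e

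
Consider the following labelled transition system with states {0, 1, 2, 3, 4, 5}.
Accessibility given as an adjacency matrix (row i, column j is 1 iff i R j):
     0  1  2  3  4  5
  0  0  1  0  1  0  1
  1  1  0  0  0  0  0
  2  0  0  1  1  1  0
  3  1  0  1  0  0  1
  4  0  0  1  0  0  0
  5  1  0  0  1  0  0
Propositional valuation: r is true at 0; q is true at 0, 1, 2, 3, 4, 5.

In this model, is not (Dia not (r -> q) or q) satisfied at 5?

No

At 5: Dia not (r -> q) or q is true, so not (Dia not (r -> q) or q) is false.
  At 5: Dia not (r -> q) is false, q is true, so Dia not (r -> q) or q is true.
    At 5: Dia not (r -> q) requires not (r -> q) at some successor in {0, 3}.
      At 0: not (r -> q) is false.
      At 3: not (r -> q) is false.
    So Dia not (r -> q) is false at 5.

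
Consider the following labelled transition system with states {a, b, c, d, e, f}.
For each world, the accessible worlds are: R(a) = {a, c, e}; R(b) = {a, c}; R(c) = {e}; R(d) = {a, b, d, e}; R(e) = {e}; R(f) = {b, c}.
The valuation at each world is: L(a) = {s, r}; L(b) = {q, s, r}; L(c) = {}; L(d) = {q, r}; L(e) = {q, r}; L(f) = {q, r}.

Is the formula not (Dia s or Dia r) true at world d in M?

At d: Dia s or Dia r is true, so not (Dia s or Dia r) is false.
  At d: Dia s is true, Dia r is true, so Dia s or Dia r is true.
    At d: Dia s requires s at some successor in {a, b, d, e}.
      s holds at a, so Dia s is true at d.
    At d: Dia r requires r at some successor in {a, b, d, e}.
      r holds at a, so Dia r is true at d.

No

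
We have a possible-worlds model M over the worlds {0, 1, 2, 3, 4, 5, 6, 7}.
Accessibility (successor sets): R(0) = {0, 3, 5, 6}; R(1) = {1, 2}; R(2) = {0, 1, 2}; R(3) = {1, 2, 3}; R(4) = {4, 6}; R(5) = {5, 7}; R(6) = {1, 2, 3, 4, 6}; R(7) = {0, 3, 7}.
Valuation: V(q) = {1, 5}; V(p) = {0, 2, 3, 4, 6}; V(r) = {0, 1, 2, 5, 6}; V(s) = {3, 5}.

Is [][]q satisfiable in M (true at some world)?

Let φ = [][]q. Evaluate φ at each world:
  0 (successors {0, 3, 5, 6}): φ is false.
  1 (successors {1, 2}): φ is false.
  2 (successors {0, 1, 2}): φ is false.
  3 (successors {1, 2, 3}): φ is false.
  4 (successors {4, 6}): φ is false.
  5 (successors {5, 7}): φ is false.
  6 (successors {1, 2, 3, 4, 6}): φ is false.
  7 (successors {0, 3, 7}): φ is false.
For instance, at 2:
  At 2: [][]q requires []q at every successor {0, 1, 2}.
    []q fails at 0, so [][]q is false at 2.
      At 0: []q requires q at every successor {0, 3, 5, 6}.
        q fails at 0, so []q is false at 0.

No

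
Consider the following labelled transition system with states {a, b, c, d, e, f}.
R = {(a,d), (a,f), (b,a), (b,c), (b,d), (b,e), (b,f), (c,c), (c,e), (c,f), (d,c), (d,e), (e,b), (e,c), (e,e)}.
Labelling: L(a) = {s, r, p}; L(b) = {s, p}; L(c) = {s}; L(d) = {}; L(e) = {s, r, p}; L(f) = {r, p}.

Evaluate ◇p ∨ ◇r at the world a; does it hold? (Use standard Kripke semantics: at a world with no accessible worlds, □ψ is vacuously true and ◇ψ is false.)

Recall that ◇ψ holds at a world iff ψ holds at some accessible world.
At a: ◇p is true, ◇r is true, so ◇p ∨ ◇r is true.
  At a: ◇p requires p at some successor in {d, f}.
    p holds at f, so ◇p is true at a.
  At a: ◇r requires r at some successor in {d, f}.
    r holds at f, so ◇r is true at a.

Yes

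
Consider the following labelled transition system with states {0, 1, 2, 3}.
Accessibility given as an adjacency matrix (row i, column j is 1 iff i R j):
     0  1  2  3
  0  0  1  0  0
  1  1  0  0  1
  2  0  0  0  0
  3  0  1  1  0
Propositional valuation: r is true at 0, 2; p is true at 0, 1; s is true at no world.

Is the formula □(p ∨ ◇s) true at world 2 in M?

At 2: no accessible worlds, so □(p ∨ ◇s) holds vacuously.

Yes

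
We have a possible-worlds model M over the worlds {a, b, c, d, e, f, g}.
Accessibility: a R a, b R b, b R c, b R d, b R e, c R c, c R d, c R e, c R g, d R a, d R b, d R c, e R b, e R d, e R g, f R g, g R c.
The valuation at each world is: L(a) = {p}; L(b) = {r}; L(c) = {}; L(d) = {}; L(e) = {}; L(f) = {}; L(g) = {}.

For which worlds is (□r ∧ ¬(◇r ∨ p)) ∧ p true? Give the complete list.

Let φ = (□r ∧ ¬(◇r ∨ p)) ∧ p. Evaluate φ at each world:
  a (successors {a}): φ is false.
  b (successors {b, c, d, e}): φ is false.
  c (successors {c, d, e, g}): φ is false.
  d (successors {a, b, c}): φ is false.
  e (successors {b, d, g}): φ is false.
  f (successors {g}): φ is false.
  g (successors {c}): φ is false.
For instance, at g:
  At g: □r ∧ ¬(◇r ∨ p) is false, p is false, so (□r ∧ ¬(◇r ∨ p)) ∧ p is false.
    At g: □r is false, ¬(◇r ∨ p) is true, so □r ∧ ¬(◇r ∨ p) is false.
      At g: □r requires r at every successor {c}.
        r fails at c, so □r is false at g.
      At g: ◇r ∨ p is false, so ¬(◇r ∨ p) is true.
Satisfying worlds: none.

none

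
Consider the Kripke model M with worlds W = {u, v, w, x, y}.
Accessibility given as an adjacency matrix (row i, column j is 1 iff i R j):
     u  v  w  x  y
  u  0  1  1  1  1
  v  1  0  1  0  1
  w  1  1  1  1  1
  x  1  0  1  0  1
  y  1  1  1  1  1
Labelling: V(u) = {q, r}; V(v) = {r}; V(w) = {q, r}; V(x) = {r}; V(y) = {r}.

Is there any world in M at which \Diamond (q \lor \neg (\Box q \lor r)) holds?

Yes

Recall that \Box ψ holds at a world iff ψ holds at every accessible world, and \Diamond ψ holds iff ψ holds at some accessible world.
Let φ = \Diamond (q \lor \neg (\Box q \lor r)). Evaluate φ at each world:
  u (successors {v, w, x, y}): φ is true.
  v (successors {u, w, y}): φ is true.
  w (successors {u, v, w, x, y}): φ is true.
  x (successors {u, w, y}): φ is true.
  y (successors {u, v, w, x, y}): φ is true.
Detail at u (witness):
  At u: \Diamond (q \lor \neg (\Box q \lor r)) requires q \lor \neg (\Box q \lor r) at some successor in {v, w, x, y}.
    q \lor \neg (\Box q \lor r) holds at w, so \Diamond (q \lor \neg (\Box q \lor r)) is true at u.
      At w: q is true, \neg (\Box q \lor r) is false, so q \lor \neg (\Box q \lor r) is true.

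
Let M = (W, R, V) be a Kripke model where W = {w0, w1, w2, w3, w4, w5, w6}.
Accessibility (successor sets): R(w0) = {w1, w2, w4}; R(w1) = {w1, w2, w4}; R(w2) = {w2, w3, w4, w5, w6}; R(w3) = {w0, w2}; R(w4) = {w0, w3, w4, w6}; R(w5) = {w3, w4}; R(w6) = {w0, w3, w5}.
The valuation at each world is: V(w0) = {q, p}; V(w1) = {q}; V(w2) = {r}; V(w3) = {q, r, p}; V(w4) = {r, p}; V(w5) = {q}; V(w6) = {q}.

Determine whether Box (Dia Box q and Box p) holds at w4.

No

At w4: Box (Dia Box q and Box p) requires Dia Box q and Box p at every successor {w0, w3, w4, w6}.
  Dia Box q and Box p fails at w0, so Box (Dia Box q and Box p) is false at w4.
    At w0: Dia Box q is false, Box p is false, so Dia Box q and Box p is false.
      At w0: Dia Box q requires Box q at some successor in {w1, w2, w4}.
        At w1: Box q is false.
        At w2: Box q is false.
        At w4: Box q is false.
      So Dia Box q is false at w0.
      At w0: Box p requires p at every successor {w1, w2, w4}.
        p fails at w1, so Box p is false at w0.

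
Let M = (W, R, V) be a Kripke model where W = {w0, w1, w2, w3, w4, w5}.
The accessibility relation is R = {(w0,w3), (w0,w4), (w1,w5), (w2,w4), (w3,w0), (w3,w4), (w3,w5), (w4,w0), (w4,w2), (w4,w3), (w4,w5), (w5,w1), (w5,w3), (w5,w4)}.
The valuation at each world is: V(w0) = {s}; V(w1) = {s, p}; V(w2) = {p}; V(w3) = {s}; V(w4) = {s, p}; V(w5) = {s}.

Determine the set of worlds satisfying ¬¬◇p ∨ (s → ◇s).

w0, w1, w2, w3, w4, w5

Let φ = ¬¬◇p ∨ (s → ◇s). Evaluate φ at each world:
  w0 (successors {w3, w4}): φ is true.
  w1 (successors {w5}): φ is true.
  w2 (successors {w4}): φ is true.
  w3 (successors {w0, w4, w5}): φ is true.
  w4 (successors {w0, w2, w3, w5}): φ is true.
  w5 (successors {w1, w3, w4}): φ is true.
For instance, at w1:
  At w1: ¬¬◇p is false, s → ◇s is true, so ¬¬◇p ∨ (s → ◇s) is true.
    At w1: ¬◇p is true, so ¬¬◇p is false.
      At w1: ◇p is false, so ¬◇p is true.
    At w1: s is true, ◇s is true, so s → ◇s is true.
      At w1: ◇s requires s at some successor in {w5}.
        s holds at w5, so ◇s is true at w1.
Satisfying worlds: {w0, w1, w2, w3, w4, w5}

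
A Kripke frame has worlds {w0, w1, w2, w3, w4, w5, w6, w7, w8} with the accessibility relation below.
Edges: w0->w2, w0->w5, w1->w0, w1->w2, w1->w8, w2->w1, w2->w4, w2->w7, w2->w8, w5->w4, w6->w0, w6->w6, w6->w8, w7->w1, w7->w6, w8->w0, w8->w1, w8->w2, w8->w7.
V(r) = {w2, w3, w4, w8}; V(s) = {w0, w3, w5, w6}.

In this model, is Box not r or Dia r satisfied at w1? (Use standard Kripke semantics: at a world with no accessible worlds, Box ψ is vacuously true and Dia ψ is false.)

Recall that Box ψ holds at a world iff ψ holds at every accessible world, and Dia ψ holds iff ψ holds at some accessible world.
At w1: Box not r is false, Dia r is true, so Box not r or Dia r is true.
  At w1: Box not r requires not r at every successor {w0, w2, w8}.
    not r fails at w2, so Box not r is false at w1.
  At w1: Dia r requires r at some successor in {w0, w2, w8}.
    r holds at w2, so Dia r is true at w1.

Yes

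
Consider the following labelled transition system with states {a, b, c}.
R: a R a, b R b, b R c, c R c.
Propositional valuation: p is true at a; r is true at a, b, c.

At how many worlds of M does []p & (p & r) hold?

1

Let φ = []p & (p & r). Evaluate φ at each world:
  a (successors {a}): φ is true.
  b (successors {b, c}): φ is false.
  c (successors {c}): φ is false.
For instance, at c:
  At c: []p is false, p & r is false, so []p & (p & r) is false.
    At c: []p requires p at every successor {c}.
      p fails at c, so []p is false at c.
Satisfying worlds: {a}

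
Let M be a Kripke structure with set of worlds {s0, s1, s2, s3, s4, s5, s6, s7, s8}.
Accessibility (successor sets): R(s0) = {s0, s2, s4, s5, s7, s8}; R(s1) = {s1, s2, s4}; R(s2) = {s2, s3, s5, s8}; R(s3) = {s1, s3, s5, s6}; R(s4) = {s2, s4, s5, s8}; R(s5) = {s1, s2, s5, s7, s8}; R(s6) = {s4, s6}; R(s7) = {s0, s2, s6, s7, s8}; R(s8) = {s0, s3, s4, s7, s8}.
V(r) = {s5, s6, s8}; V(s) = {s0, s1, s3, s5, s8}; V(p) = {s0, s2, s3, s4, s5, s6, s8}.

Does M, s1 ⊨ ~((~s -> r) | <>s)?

No

At s1: (~s -> r) | <>s is true, so ~((~s -> r) | <>s) is false.
  At s1: ~s -> r is true, <>s is true, so (~s -> r) | <>s is true.
    At s1: <>s requires s at some successor in {s1, s2, s4}.
      s holds at s1, so <>s is true at s1.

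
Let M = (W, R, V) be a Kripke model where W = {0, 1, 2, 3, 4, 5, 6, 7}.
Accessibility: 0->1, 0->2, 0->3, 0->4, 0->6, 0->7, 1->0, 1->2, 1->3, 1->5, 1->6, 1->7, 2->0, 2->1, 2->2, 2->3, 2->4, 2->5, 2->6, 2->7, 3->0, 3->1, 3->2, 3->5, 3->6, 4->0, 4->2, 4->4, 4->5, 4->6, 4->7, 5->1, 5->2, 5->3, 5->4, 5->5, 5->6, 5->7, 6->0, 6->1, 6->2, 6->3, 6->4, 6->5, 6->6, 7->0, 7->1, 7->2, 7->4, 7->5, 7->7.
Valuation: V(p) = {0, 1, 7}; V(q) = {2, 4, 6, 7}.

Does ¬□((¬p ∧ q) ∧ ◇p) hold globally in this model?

Yes

Let φ = ¬□((¬p ∧ q) ∧ ◇p). Evaluate φ at each world:
  0 (successors {1, 2, 3, 4, 6, 7}): φ is true.
  1 (successors {0, 2, 3, 5, 6, 7}): φ is true.
  2 (successors {0, 1, 2, 3, 4, 5, 6, 7}): φ is true.
  3 (successors {0, 1, 2, 5, 6}): φ is true.
  4 (successors {0, 2, 4, 5, 6, 7}): φ is true.
  5 (successors {1, 2, 3, 4, 5, 6, 7}): φ is true.
  6 (successors {0, 1, 2, 3, 4, 5, 6}): φ is true.
  7 (successors {0, 1, 2, 4, 5, 7}): φ is true.
For instance, at 5:
  At 5: □((¬p ∧ q) ∧ ◇p) is false, so ¬□((¬p ∧ q) ∧ ◇p) is true.
    At 5: □((¬p ∧ q) ∧ ◇p) requires (¬p ∧ q) ∧ ◇p at every successor {1, 2, 3, 4, 5, 6, 7}.
      (¬p ∧ q) ∧ ◇p fails at 1, so □((¬p ∧ q) ∧ ◇p) is false at 5.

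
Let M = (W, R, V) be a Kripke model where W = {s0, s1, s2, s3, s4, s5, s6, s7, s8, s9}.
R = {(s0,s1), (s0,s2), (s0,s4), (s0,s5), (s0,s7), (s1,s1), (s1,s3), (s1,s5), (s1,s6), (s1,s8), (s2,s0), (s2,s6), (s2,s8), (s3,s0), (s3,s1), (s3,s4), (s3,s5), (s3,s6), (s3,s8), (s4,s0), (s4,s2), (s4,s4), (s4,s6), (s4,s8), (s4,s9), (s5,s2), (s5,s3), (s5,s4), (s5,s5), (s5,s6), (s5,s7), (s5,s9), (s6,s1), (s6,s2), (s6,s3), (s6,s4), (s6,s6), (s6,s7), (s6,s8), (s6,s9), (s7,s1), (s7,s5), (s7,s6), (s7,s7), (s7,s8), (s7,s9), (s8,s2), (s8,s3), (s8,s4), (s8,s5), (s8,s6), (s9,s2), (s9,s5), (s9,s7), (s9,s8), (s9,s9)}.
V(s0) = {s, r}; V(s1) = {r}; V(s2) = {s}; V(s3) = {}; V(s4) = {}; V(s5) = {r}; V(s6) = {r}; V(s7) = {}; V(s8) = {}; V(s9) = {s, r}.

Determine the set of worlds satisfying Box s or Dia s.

Recall that Box ψ holds at a world iff ψ holds at every accessible world, and Dia ψ holds iff ψ holds at some accessible world.
Let φ = Box s or Dia s. Evaluate φ at each world:
  s0 (successors {s1, s2, s4, s5, s7}): φ is true.
  s1 (successors {s1, s3, s5, s6, s8}): φ is false.
  s2 (successors {s0, s6, s8}): φ is true.
  s3 (successors {s0, s1, s4, s5, s6, s8}): φ is true.
  s4 (successors {s0, s2, s4, s6, s8, s9}): φ is true.
  s5 (successors {s2, s3, s4, s5, s6, s7, s9}): φ is true.
  s6 (successors {s1, s2, s3, s4, s6, s7, s8, s9}): φ is true.
  s7 (successors {s1, s5, s6, s7, s8, s9}): φ is true.
  s8 (successors {s2, s3, s4, s5, s6}): φ is true.
  s9 (successors {s2, s5, s7, s8, s9}): φ is true.
For instance, at s7:
  At s7: Box s is false, Dia s is true, so Box s or Dia s is true.
    At s7: Box s requires s at every successor {s1, s5, s6, s7, s8, s9}.
      s fails at s1, so Box s is false at s7.
    At s7: Dia s requires s at some successor in {s1, s5, s6, s7, s8, s9}.
      s holds at s9, so Dia s is true at s7.
Satisfying worlds: {s0, s2, s3, s4, s5, s6, s7, s8, s9}

s0, s2, s3, s4, s5, s6, s7, s8, s9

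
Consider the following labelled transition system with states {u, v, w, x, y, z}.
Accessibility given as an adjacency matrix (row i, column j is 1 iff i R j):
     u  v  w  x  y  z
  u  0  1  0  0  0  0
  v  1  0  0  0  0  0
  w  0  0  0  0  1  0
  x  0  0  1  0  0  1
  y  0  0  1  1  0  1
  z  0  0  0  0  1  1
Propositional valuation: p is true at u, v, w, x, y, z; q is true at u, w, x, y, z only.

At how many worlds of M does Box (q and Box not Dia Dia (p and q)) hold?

1

Let φ = Box (q and Box not Dia Dia (p and q)). Evaluate φ at each world:
  u (successors {v}): φ is false.
  v (successors {u}): φ is true.
  w (successors {y}): φ is false.
  x (successors {w, z}): φ is false.
  y (successors {w, x, z}): φ is false.
  z (successors {y, z}): φ is false.
For instance, at u:
  At u: Box (q and Box not Dia Dia (p and q)) requires q and Box not Dia Dia (p and q) at every successor {v}.
    q and Box not Dia Dia (p and q) fails at v, so Box (q and Box not Dia Dia (p and q)) is false at u.
      At v: q is false, Box not Dia Dia (p and q) is false, so q and Box not Dia Dia (p and q) is false.
Satisfying worlds: {v}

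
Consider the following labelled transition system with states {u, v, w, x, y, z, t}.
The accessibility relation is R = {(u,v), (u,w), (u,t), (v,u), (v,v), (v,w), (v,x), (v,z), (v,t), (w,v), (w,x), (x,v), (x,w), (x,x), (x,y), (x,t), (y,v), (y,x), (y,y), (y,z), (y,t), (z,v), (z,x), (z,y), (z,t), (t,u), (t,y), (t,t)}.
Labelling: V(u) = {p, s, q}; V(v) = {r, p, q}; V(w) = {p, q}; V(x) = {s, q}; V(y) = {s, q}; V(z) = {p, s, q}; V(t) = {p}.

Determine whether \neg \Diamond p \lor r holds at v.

Yes

Recall that \Diamond ψ holds at a world iff ψ holds at some accessible world.
At v: \neg \Diamond p is false, r is true, so \neg \Diamond p \lor r is true.
  At v: \Diamond p is true, so \neg \Diamond p is false.
    At v: \Diamond p requires p at some successor in {u, v, w, x, z, t}.
      p holds at u, so \Diamond p is true at v.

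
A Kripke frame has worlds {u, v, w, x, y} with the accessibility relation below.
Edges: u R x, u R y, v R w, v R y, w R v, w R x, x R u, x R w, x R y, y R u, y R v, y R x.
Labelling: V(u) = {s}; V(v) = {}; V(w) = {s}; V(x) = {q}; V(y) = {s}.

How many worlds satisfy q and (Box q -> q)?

Let φ = q and (Box q -> q). Evaluate φ at each world:
  u (successors {x, y}): φ is false.
  v (successors {w, y}): φ is false.
  w (successors {v, x}): φ is false.
  x (successors {u, w, y}): φ is true.
  y (successors {u, v, x}): φ is false.
For instance, at u:
  At u: q is false, Box q -> q is true, so q and (Box q -> q) is false.
    At u: Box q is false, q is false, so Box q -> q is true.
      At u: Box q requires q at every successor {x, y}.
        q fails at y, so Box q is false at u.
Satisfying worlds: {x}

1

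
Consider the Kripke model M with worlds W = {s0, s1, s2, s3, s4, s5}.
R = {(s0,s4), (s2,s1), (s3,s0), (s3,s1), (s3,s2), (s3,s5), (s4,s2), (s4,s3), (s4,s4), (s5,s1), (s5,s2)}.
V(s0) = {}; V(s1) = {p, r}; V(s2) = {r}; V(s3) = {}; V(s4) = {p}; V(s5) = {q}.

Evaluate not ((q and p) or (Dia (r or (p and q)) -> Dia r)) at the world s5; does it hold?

No

At s5: (q and p) or (Dia (r or (p and q)) -> Dia r) is true, so not ((q and p) or (Dia (r or (p and q)) -> Dia r)) is false.
  At s5: q and p is false, Dia (r or (p and q)) -> Dia r is true, so (q and p) or (Dia (r or (p and q)) -> Dia r) is true.
    At s5: Dia (r or (p and q)) is true, Dia r is true, so Dia (r or (p and q)) -> Dia r is true.
      At s5: Dia (r or (p and q)) requires r or (p and q) at some successor in {s1, s2}.
        r or (p and q) holds at s1, so Dia (r or (p and q)) is true at s5.
      At s5: Dia r requires r at some successor in {s1, s2}.
        r holds at s1, so Dia r is true at s5.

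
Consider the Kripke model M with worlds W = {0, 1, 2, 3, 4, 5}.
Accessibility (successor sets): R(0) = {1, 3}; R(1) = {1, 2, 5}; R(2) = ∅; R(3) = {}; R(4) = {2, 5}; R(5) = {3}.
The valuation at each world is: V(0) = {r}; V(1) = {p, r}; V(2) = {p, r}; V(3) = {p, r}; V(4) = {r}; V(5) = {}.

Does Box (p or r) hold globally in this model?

No

Recall that Box ψ holds at a world iff ψ holds at every accessible world, and Dia ψ holds iff ψ holds at some accessible world.
Let φ = Box (p or r). Evaluate φ at each world:
  0 (successors {1, 3}): φ is true.
  1 (successors {1, 2, 5}): φ is false.
  2 (successors ∅): φ is true.
  3 (successors ∅): φ is true.
  4 (successors {2, 5}): φ is false.
  5 (successors {3}): φ is true.
Detail at 1 (counterexample):
  At 1: Box (p or r) requires p or r at every successor {1, 2, 5}.
    p or r fails at 5, so Box (p or r) is false at 1.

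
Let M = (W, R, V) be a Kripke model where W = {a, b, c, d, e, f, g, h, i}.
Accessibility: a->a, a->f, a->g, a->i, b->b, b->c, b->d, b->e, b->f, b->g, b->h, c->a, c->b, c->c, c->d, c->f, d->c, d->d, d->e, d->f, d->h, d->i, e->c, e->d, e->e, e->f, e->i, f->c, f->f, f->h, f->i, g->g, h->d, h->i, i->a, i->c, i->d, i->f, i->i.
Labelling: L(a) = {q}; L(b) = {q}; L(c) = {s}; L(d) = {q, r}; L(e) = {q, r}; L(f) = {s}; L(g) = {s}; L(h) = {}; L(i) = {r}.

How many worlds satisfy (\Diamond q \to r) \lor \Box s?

5

Let φ = (\Diamond q \to r) \lor \Box s. Evaluate φ at each world:
  a (successors {a, f, g, i}): φ is false.
  b (successors {b, c, d, e, f, g, h}): φ is false.
  c (successors {a, b, c, d, f}): φ is false.
  d (successors {c, d, e, f, h, i}): φ is true.
  e (successors {c, d, e, f, i}): φ is true.
  f (successors {c, f, h, i}): φ is true.
  g (successors {g}): φ is true.
  h (successors {d, i}): φ is false.
  i (successors {a, c, d, f, i}): φ is true.
For instance, at a:
  At a: \Diamond q \to r is false, \Box s is false, so (\Diamond q \to r) \lor \Box s is false.
    At a: \Diamond q is true, r is false, so \Diamond q \to r is false.
      At a: \Diamond q requires q at some successor in {a, f, g, i}.
        q holds at a, so \Diamond q is true at a.
    At a: \Box s requires s at every successor {a, f, g, i}.
      s fails at a, so \Box s is false at a.
Satisfying worlds: {d, e, f, g, i}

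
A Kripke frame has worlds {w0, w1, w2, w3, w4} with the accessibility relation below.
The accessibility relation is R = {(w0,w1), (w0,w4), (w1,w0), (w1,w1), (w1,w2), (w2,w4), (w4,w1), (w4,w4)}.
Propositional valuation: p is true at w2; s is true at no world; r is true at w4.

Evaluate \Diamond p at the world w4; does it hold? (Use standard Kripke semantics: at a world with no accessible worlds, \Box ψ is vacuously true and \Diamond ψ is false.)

At w4: \Diamond p requires p at some successor in {w1, w4}.
  At w1: p is false.
  At w4: p is false.
So \Diamond p is false at w4.

No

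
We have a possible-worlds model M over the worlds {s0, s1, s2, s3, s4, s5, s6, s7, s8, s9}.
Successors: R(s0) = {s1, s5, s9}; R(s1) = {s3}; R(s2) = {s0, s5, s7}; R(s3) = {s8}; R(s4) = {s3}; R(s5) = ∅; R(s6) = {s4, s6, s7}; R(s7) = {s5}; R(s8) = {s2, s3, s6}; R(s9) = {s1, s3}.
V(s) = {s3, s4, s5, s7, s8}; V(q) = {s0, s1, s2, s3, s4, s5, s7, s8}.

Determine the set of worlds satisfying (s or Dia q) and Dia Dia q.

Let φ = (s or Dia q) and Dia Dia q. Evaluate φ at each world:
  s0 (successors {s1, s5, s9}): φ is true.
  s1 (successors {s3}): φ is true.
  s2 (successors {s0, s5, s7}): φ is true.
  s3 (successors {s8}): φ is true.
  s4 (successors {s3}): φ is true.
  s5 (successors ∅): φ is false.
  s6 (successors {s4, s6, s7}): φ is true.
  s7 (successors {s5}): φ is false.
  s8 (successors {s2, s3, s6}): φ is true.
  s9 (successors {s1, s3}): φ is true.
For instance, at s1:
  At s1: s or Dia q is true, Dia Dia q is true, so (s or Dia q) and Dia Dia q is true.
    At s1: s is false, Dia q is true, so s or Dia q is true.
      At s1: Dia q requires q at some successor in {s3}.
        q holds at s3, so Dia q is true at s1.
    At s1: Dia Dia q requires Dia q at some successor in {s3}.
      Dia q holds at s3, so Dia Dia q is true at s1.
Satisfying worlds: {s0, s1, s2, s3, s4, s6, s8, s9}

s0, s1, s2, s3, s4, s6, s8, s9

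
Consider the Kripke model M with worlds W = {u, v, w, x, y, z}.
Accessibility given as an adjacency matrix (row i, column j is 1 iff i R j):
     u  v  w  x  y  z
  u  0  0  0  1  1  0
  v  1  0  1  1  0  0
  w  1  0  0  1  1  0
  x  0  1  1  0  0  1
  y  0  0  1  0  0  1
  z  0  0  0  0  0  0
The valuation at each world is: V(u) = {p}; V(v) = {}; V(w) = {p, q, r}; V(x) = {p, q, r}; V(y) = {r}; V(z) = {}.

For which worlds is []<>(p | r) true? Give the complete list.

Let φ = []<>(p | r). Evaluate φ at each world:
  u (successors {x, y}): φ is true.
  v (successors {u, w, x}): φ is true.
  w (successors {u, x, y}): φ is true.
  x (successors {v, w, z}): φ is false.
  y (successors {w, z}): φ is false.
  z (successors ∅): φ is true.
For instance, at v:
  At v: []<>(p | r) requires <>(p | r) at every successor {u, w, x}.
      At u: <>(p | r) requires p | r at some successor in {x, y}.
        p | r holds at x, so <>(p | r) is true at u.
      At w: <>(p | r) requires p | r at some successor in {u, x, y}.
        p | r holds at u, so <>(p | r) is true at w.
      At x: <>(p | r) requires p | r at some successor in {v, w, z}.
        p | r holds at w, so <>(p | r) is true at x.
  So []<>(p | r) is true at v.
Satisfying worlds: {u, v, w, z}

u, v, w, z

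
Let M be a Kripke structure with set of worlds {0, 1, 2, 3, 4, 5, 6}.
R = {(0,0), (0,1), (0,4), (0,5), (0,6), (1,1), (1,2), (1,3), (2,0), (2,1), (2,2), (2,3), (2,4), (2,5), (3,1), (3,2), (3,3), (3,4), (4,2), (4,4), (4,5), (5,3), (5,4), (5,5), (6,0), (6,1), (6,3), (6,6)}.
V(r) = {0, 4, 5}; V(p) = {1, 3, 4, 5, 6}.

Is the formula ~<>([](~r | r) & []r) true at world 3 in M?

Yes

At 3: <>([](~r | r) & []r) is false, so ~<>([](~r | r) & []r) is true.
  At 3: <>([](~r | r) & []r) requires [](~r | r) & []r at some successor in {1, 2, 3, 4}.
    At 1: [](~r | r) & []r is false.
    At 2: [](~r | r) & []r is false.
    At 3: [](~r | r) & []r is false.
    At 4: [](~r | r) & []r is false.
  So <>([](~r | r) & []r) is false at 3.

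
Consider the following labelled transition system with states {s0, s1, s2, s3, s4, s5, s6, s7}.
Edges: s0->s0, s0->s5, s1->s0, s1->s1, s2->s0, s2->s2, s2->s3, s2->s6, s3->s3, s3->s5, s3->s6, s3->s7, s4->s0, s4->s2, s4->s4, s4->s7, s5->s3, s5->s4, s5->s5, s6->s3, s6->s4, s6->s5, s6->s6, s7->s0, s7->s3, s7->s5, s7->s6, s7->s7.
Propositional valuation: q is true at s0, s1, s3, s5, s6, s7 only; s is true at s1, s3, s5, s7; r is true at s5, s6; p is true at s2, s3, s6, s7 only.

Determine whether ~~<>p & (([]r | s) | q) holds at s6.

Recall that []ψ holds at a world iff ψ holds at every accessible world, and <>ψ holds iff ψ holds at some accessible world.
At s6: ~~<>p is true, ([]r | s) | q is true, so ~~<>p & (([]r | s) | q) is true.
  At s6: ~<>p is false, so ~~<>p is true.
    At s6: <>p is true, so ~<>p is false.
      At s6: <>p requires p at some successor in {s3, s4, s5, s6}.
        p holds at s3, so <>p is true at s6.
  At s6: []r | s is false, q is true, so ([]r | s) | q is true.
    At s6: []r is false, s is false, so []r | s is false.
      At s6: []r requires r at every successor {s3, s4, s5, s6}.
        r fails at s3, so []r is false at s6.

Yes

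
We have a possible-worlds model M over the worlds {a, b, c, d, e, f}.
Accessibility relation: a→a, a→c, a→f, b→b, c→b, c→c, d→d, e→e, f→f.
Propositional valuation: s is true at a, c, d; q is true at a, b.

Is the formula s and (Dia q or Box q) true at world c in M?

Yes

At c: s is true, Dia q or Box q is true, so s and (Dia q or Box q) is true.
  At c: Dia q is true, Box q is false, so Dia q or Box q is true.
    At c: Dia q requires q at some successor in {b, c}.
      q holds at b, so Dia q is true at c.
    At c: Box q requires q at every successor {b, c}.
      q fails at c, so Box q is false at c.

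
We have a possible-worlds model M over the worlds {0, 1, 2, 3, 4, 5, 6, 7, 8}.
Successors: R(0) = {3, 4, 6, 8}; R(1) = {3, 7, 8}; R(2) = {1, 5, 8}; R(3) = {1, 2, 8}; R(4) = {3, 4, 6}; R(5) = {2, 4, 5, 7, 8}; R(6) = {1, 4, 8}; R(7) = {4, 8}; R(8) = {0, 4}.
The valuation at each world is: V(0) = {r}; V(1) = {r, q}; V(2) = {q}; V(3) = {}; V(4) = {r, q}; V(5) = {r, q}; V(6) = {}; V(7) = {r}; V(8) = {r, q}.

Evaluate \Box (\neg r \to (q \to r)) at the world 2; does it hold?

Recall that \Box ψ holds at a world iff ψ holds at every accessible world, and \Diamond ψ holds iff ψ holds at some accessible world.
At 2: \Box (\neg r \to (q \to r)) requires \neg r \to (q \to r) at every successor {1, 5, 8}.
  At 1: \neg r \to (q \to r) is true.
  At 5: \neg r \to (q \to r) is true.
  At 8: \neg r \to (q \to r) is true.
So \Box (\neg r \to (q \to r)) is true at 2.

Yes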